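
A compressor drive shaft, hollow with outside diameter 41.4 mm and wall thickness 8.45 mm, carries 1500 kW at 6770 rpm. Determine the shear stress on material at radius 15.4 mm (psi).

18700 psi

ω = 2π·6770/60 = 709.0 rad/s, so T = P/ω = 1500×10³ / 709.0 = 2116 N·m.
J = π(d_o⁴ − d_i⁴)/32 = π(0.0414⁴ − 0.0245⁴)/32 = 2.530×10^-7 m⁴.
Shear stress varies linearly with radius: τ = T·r/J = 2116 × 0.0154 / 2.530×10^-7 = 1.288×10^8 Pa.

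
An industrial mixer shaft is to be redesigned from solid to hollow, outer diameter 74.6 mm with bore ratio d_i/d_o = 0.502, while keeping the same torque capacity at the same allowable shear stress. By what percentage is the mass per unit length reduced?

Equal τ_max and T ⇒ the solid shaft needs d_s³ = d_o³(1−k⁴), so d_s = 74.6·(1−0.502⁴)^(1/3) = 72.99 mm.
Area ratio A_h/A_s = d_o²(1−k²)/d_s² = (1−k²)/(1−k⁴)^(2/3) = 0.7814.
Mass saving = 1 − 0.7814 = 21.9 %.

21.9 %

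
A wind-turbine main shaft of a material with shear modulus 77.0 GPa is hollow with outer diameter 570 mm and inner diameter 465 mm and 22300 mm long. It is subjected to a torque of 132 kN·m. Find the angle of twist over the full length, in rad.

0.00662 rad

J = π(d_o⁴ − d_i⁴)/32 = π(0.570⁴ − 0.465⁴)/32 = 5.773×10^-3 m⁴.
θ = T·L/(G·J) = 132000 × 22.3 / (77.0×10⁹ × 5.773×10^-3) = 6.622×10^-3 rad.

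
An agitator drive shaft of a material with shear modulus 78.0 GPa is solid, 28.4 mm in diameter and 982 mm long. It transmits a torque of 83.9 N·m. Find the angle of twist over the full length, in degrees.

0.948°

J = πd⁴/32 = π(0.0284)⁴/32 = 6.387×10^-8 m⁴.
θ = T·L/(G·J) = 83.90 × 0.982 / (78.0×10⁹ × 6.387×10^-8) = 0.01654 rad.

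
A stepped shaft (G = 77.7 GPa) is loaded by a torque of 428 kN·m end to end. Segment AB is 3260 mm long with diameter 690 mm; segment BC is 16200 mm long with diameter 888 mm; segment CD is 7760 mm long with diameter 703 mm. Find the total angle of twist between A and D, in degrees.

0.232°

J_AB = π(0.690)⁴/32 = 0.0223 m⁴; J_BC = π(0.888)⁴/32 = 0.0610 m⁴; J_CD = π(0.703)⁴/32 = 0.0240 m⁴.
θ = (T/G)·Σ L_i/J_i = (428000/77.7×10⁹)·(3.26/0.0223 + 16.2/0.0610 + 7.76/0.0240) = 4.051×10^-3 rad.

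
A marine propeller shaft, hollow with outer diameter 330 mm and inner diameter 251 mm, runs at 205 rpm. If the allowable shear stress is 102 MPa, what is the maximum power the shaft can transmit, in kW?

10300 kW

J = π(d_o⁴ − d_i⁴)/32 = π(0.330⁴ − 0.251⁴)/32 = 7.746×10^-4 m⁴.
T_max = τ_allow·J/r = 1.02×10^8 × 7.746×10^-4 / 0.165 = 478800 N·m.
ω = 2π·205/60 = 21.47 rad/s, so P_max = T_max·ω = 1.028×10^7 W.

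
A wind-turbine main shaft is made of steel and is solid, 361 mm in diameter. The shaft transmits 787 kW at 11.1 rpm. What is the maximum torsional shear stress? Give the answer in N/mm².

ω = 2π·11.1/60 = 1.162 rad/s, so T = P/ω = 787×10³ / 1.162 = 677100 N·m.
J = πd⁴/32 = π(0.361)⁴/32 = 1.667×10^-3 m⁴.
τ_max = T·r/J = 677100 × 0.180 / 1.667×10^-3 = 7.329×10^7 Pa.

73.3 N/mm²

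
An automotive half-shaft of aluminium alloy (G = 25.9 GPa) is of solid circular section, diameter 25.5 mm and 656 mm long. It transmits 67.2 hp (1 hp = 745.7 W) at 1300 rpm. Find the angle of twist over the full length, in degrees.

12.9°

ω = 2π·1300/60 = 136.1 rad/s, so T = P/ω = 67.2×745.7 / 136.1 = 368.1 N·m.
J = πd⁴/32 = π(0.0255)⁴/32 = 4.151×10^-8 m⁴.
θ = T·L/(G·J) = 368.1 × 0.656 / (25.9×10⁹ × 4.151×10^-8) = 0.2246 rad.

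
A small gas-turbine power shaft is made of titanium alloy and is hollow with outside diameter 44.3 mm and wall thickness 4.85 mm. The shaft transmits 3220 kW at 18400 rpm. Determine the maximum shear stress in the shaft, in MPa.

ω = 2π·18400/60 = 1927 rad/s, so T = P/ω = 3220×10³ / 1927 = 1671 N·m.
J = π(d_o⁴ − d_i⁴)/32 = π(0.0443⁴ − 0.0346⁴)/32 = 2.374×10^-7 m⁴.
τ_max = T·r/J = 1671 × 0.0221 / 2.374×10^-7 = 1.559×10^8 Pa.

156 MPa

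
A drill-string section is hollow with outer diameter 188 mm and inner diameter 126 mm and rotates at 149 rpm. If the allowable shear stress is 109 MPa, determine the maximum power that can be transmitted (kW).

J = π(d_o⁴ − d_i⁴)/32 = π(0.188⁴ − 0.126⁴)/32 = 9.790×10^-5 m⁴.
T_max = τ_allow·J/r = 1.09×10^8 × 9.790×10^-5 / 0.0940 = 113500 N·m.
ω = 2π·149/60 = 15.60 rad/s, so P_max = T_max·ω = 1.771×10^6 W.

1770 kW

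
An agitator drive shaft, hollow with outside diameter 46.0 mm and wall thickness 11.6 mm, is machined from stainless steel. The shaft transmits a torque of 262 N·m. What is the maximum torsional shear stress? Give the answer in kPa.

J = π(d_o⁴ − d_i⁴)/32 = π(0.0460⁴ − 0.0228⁴)/32 = 4.130×10^-7 m⁴.
τ_max = T·r/J = 262.0 × 0.0230 / 4.130×10^-7 = 1.459×10^7 Pa.

14600 kPa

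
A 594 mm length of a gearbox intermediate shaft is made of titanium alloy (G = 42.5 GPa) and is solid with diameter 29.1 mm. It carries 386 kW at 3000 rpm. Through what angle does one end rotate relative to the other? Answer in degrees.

ω = 2π·3000/60 = 314.2 rad/s, so T = P/ω = 386×10³ / 314.2 = 1229 N·m.
J = πd⁴/32 = π(0.0291)⁴/32 = 7.040×10^-8 m⁴.
θ = T·L/(G·J) = 1229 × 0.594 / (42.5×10⁹ × 7.040×10^-8) = 0.2439 rad.

14.0°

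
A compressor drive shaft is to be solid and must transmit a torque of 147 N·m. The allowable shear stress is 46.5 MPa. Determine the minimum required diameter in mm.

25.3 mm

For a solid shaft τ_max = 16T/(πd³), so d = (16T/(π τ_allow))^(1/3) = (16·147.0/(π·4.65×10^7))^(1/3) = 0.02525 m.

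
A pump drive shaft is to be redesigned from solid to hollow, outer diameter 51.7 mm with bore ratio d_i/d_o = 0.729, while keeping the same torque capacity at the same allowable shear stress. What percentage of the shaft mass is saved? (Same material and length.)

41.5 %

Equal τ_max and T ⇒ the solid shaft needs d_s³ = d_o³(1−k⁴), so d_s = 51.7·(1−0.729⁴)^(1/3) = 46.29 mm.
Area ratio A_h/A_s = d_o²(1−k²)/d_s² = (1−k²)/(1−k⁴)^(2/3) = 0.5846.
Mass saving = 1 − 0.5846 = 41.5 %.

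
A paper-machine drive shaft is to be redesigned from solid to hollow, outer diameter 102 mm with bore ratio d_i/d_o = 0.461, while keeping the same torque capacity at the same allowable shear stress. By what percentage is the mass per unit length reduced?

Equal τ_max and T ⇒ the solid shaft needs d_s³ = d_o³(1−k⁴), so d_s = 102·(1−0.461⁴)^(1/3) = 100.4 mm.
Area ratio A_h/A_s = d_o²(1−k²)/d_s² = (1−k²)/(1−k⁴)^(2/3) = 0.8121.
Mass saving = 1 − 0.8121 = 18.8 %.

18.8 %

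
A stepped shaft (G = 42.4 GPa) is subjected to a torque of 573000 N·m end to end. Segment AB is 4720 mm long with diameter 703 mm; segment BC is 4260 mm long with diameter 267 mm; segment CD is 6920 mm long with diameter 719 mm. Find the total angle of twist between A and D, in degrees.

6.97°

J_AB = π(0.703)⁴/32 = 0.0240 m⁴; J_BC = π(0.267)⁴/32 = 4.99×10^-4 m⁴; J_CD = π(0.719)⁴/32 = 0.0262 m⁴.
θ = (T/G)·Σ L_i/J_i = (573000/42.4×10⁹)·(4.72/0.0240 + 4.26/4.99×10^-4 + 6.92/0.0262) = 0.1216 rad.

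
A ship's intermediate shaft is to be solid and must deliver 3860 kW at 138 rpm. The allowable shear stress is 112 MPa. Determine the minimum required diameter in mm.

230 mm

ω = 2π·138/60 = 14.45 rad/s, so T = P/ω = 3860×10³ / 14.45 = 267100 N·m.
For a solid shaft τ_max = 16T/(πd³), so d = (16T/(π τ_allow))^(1/3) = (16·267100/(π·1.12×10^8))^(1/3) = 0.2299 m.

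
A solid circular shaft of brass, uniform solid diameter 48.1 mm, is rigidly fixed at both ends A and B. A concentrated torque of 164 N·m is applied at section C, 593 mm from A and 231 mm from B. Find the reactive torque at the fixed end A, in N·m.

46.0 N·m

With uniform GJ and both ends fixed, compatibility θ_AC = θ_CB gives T_A·a = T_B·b, together with T_A + T_B = T₀.
T_A = T₀·b/(a+b) = 164.0·231/824.0 = 45.98 N·m; T_B = 118.0 N·m.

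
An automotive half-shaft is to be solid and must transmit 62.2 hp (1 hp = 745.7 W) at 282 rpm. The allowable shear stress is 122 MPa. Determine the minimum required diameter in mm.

ω = 2π·282/60 = 29.53 rad/s, so T = P/ω = 62.2×745.7 / 29.53 = 1571 N·m.
For a solid shaft τ_max = 16T/(πd³), so d = (16T/(π τ_allow))^(1/3) = (16·1571/(π·1.22×10^8))^(1/3) = 0.04032 m.

40.3 mm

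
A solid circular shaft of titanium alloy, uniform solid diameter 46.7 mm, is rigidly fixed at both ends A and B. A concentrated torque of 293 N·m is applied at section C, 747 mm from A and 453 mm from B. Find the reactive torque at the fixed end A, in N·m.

111 N·m

With uniform GJ and both ends fixed, compatibility θ_AC = θ_CB gives T_A·a = T_B·b, together with T_A + T_B = T₀.
T_A = T₀·b/(a+b) = 293.0·453/1200 = 110.6 N·m; T_B = 182.4 N·m.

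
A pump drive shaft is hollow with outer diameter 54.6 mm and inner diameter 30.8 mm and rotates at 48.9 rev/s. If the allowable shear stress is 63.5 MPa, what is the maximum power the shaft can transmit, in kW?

560 kW

J = π(d_o⁴ − d_i⁴)/32 = π(0.0546⁴ − 0.0308⁴)/32 = 7.842×10^-7 m⁴.
T_max = τ_allow·J/r = 6.35×10^7 × 7.842×10^-7 / 0.0273 = 1824 N·m.
ω = 2π·48.9 = 307.2 rad/s, so P_max = T_max·ω = 5.604×10^5 W.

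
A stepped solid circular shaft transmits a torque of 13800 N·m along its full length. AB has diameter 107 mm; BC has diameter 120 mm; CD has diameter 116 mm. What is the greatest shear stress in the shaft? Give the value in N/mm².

Under the same torque, τ_max = 16T/(πd³) is largest where d is smallest — segment AB (d = 107 mm).
τ_max = 16·13800/(π·(0.107)³) = 5.737×10^7 Pa.

57.4 N/mm²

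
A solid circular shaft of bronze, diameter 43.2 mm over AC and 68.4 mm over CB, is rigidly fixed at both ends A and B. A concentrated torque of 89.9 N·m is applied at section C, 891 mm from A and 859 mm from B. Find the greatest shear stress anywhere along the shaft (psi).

Compatibility: T_A·a/J_AC = T_B·b/J_CB with T_A + T_B = T₀.
J_AC = 3.42×10^-7 m⁴, J_CB = 2.15×10^-6 m⁴, so T_A = T₀·(J_AC/a)/((J_AC/a)+(J_CB/b)) = 11.96 N·m, T_B = 77.94 N·m.
τ in each portion: τ_AC = 7.55×10^5 Pa, τ_CB = 1.24×10^6 Pa; maximum is in CB.
τ_max = T_CB·r/J = 77.94·0.0342/2.15×10^-6 = 1.240×10^6 Pa.

180 psi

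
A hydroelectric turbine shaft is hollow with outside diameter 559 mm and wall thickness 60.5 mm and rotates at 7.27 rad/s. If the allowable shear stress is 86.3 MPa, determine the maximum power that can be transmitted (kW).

13400 kW

J = π(d_o⁴ − d_i⁴)/32 = π(0.559⁴ − 0.438⁴)/32 = 5.973×10^-3 m⁴.
T_max = τ_allow·J/r = 8.63×10^7 × 5.973×10^-3 / 0.280 = 1.844e6 N·m.
ω = 7.27 rad/s, so P_max = T_max·ω = 1.341×10^7 W.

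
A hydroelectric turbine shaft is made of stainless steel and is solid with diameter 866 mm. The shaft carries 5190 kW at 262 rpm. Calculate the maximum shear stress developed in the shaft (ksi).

0.215 ksi

ω = 2π·262/60 = 27.44 rad/s, so T = P/ω = 5190×10³ / 27.44 = 189200 N·m.
J = πd⁴/32 = π(0.866)⁴/32 = 0.05522 m⁴.
τ_max = T·r/J = 189200 × 0.433 / 0.05522 = 1.483×10^6 Pa.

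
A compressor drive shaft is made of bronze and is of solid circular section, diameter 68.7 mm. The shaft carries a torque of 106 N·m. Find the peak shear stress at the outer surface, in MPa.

J = πd⁴/32 = π(0.0687)⁴/32 = 2.187×10^-6 m⁴.
τ_max = T·r/J = 106.0 × 0.0343 / 2.187×10^-6 = 1.665×10^6 Pa.

1.66 MPa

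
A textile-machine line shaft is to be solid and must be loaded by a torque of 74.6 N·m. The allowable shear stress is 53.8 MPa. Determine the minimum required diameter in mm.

19.2 mm

For a solid shaft τ_max = 16T/(πd³), so d = (16T/(π τ_allow))^(1/3) = (16·74.60/(π·5.38×10^7))^(1/3) = 0.01919 m.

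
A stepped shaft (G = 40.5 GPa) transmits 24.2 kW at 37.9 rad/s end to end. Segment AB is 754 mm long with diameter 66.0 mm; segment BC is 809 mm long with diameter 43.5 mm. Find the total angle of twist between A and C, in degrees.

ω = 37.9 rad/s, so T = P/ω = 24.2×10³ / 37.90 = 638.5 N·m.
J_AB = π(0.0660)⁴/32 = 1.86×10^-6 m⁴; J_BC = π(0.0435)⁴/32 = 3.52×10^-7 m⁴.
θ = (T/G)·Σ L_i/J_i = (638.5/40.5×10⁹)·(0.754/1.86×10^-6 + 0.809/3.52×10^-7) = 0.04267 rad.

2.44°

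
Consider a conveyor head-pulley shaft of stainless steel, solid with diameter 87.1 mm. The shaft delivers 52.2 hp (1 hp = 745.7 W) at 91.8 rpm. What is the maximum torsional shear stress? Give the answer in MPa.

31.2 MPa

ω = 2π·91.8/60 = 9.613 rad/s, so T = P/ω = 52.2×745.7 / 9.613 = 4049 N·m.
J = πd⁴/32 = π(0.0871)⁴/32 = 5.650×10^-6 m⁴.
τ_max = T·r/J = 4049 × 0.0435 / 5.650×10^-6 = 3.121×10^7 Pa.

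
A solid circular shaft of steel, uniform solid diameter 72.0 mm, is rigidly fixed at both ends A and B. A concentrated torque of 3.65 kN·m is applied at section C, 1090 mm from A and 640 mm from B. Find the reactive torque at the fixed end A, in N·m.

1350 N·m

With uniform GJ and both ends fixed, compatibility θ_AC = θ_CB gives T_A·a = T_B·b, together with T_A + T_B = T₀.
T_A = T₀·b/(a+b) = 3650·640/1730 = 1350 N·m; T_B = 2300 N·m.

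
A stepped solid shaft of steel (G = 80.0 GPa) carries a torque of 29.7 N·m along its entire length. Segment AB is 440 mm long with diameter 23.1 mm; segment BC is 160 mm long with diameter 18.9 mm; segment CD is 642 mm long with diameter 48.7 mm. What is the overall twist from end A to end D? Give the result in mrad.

11.0 mrad

J_AB = π(0.0231)⁴/32 = 2.80×10^-8 m⁴; J_BC = π(0.0189)⁴/32 = 1.25×10^-8 m⁴; J_CD = π(0.0487)⁴/32 = 5.52×10^-7 m⁴.
θ = (T/G)·Σ L_i/J_i = (29.70/80.0×10⁹)·(0.440/2.80×10^-8 + 0.160/1.25×10^-8 + 0.642/5.52×10^-7) = 0.01102 rad.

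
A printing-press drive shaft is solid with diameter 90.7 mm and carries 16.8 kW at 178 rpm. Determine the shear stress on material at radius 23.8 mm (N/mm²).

ω = 2π·178/60 = 18.64 rad/s, so T = P/ω = 16.8×10³ / 18.64 = 901.3 N·m.
J = πd⁴/32 = π(0.0907)⁴/32 = 6.644×10^-6 m⁴.
Shear stress varies linearly with radius: τ = T·r/J = 901.3 × 0.0238 / 6.644×10^-6 = 3.229×10^6 Pa.

3.23 N/mm²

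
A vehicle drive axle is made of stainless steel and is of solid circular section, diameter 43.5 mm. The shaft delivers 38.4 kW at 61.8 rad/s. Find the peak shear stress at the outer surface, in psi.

5580 psi

ω = 61.8 rad/s, so T = P/ω = 38.4×10³ / 61.80 = 621.4 N·m.
J = πd⁴/32 = π(0.0435)⁴/32 = 3.515×10^-7 m⁴.
τ_max = T·r/J = 621.4 × 0.0217 / 3.515×10^-7 = 3.845×10^7 Pa.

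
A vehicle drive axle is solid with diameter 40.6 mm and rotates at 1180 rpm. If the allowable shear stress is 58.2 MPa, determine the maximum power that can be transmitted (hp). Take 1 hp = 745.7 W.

J = πd⁴/32 = π(0.0406)⁴/32 = 2.667×10^-7 m⁴.
T_max = τ_allow·J/r = 5.82×10^7 × 2.667×10^-7 / 0.0203 = 764.8 N·m.
ω = 2π·1180/60 = 123.6 rad/s, so P_max = T_max·ω = 9.450×10^4 W.

127 hp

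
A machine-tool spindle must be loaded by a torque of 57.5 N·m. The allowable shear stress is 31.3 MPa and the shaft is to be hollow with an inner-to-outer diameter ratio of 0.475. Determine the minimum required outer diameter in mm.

21.4 mm

For a hollow shaft with d_i/d_o = 0.475: τ_max = 16T/(π d_o³ (1−k⁴)), so d_o = [16T/(π τ_allow (1−k⁴))]^(1/3) = [16·57.50/(π·3.13×10^7·0.9491)]^(1/3) = 0.02144 m.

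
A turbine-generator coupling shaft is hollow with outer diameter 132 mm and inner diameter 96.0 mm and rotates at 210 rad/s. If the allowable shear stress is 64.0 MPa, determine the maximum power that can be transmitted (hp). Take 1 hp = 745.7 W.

5860 hp

J = π(d_o⁴ − d_i⁴)/32 = π(0.132⁴ − 0.0960⁴)/32 = 2.147×10^-5 m⁴.
T_max = τ_allow·J/r = 6.40×10^7 × 2.147×10^-5 / 0.0660 = 20820 N·m.
ω = 210 rad/s, so P_max = T_max·ω = 4.371×10^6 W.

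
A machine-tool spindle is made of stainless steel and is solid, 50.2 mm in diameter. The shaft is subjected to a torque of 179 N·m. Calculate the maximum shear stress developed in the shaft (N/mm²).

J = πd⁴/32 = π(0.0502)⁴/32 = 6.235×10^-7 m⁴.
τ_max = T·r/J = 179.0 × 0.0251 / 6.235×10^-7 = 7.206×10^6 Pa.

7.21 N/mm²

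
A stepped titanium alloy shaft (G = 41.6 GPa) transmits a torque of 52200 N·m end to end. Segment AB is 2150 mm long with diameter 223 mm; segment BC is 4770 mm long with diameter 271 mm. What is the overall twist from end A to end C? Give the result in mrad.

J_AB = π(0.223)⁴/32 = 2.43×10^-4 m⁴; J_BC = π(0.271)⁴/32 = 5.30×10^-4 m⁴.
θ = (T/G)·Σ L_i/J_i = (52200/41.6×10⁹)·(2.15/2.43×10^-4 + 4.77/5.30×10^-4) = 0.02242 rad.

22.4 mrad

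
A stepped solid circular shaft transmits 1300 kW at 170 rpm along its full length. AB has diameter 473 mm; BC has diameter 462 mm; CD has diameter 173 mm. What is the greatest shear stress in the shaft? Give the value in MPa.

ω = 2π·170/60 = 17.80 rad/s, so T = P/ω = 1300×10³ / 17.80 = 73020 N·m.
Under the same torque, τ_max = 16T/(πd³) is largest where d is smallest — segment CD (d = 173 mm).
τ_max = 16·73020/(π·(0.173)³) = 7.183×10^7 Pa.

71.8 MPa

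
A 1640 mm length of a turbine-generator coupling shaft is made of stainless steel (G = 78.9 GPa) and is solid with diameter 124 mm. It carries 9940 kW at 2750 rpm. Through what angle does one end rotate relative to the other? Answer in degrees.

ω = 2π·2750/60 = 288.0 rad/s, so T = P/ω = 9940×10³ / 288.0 = 34520 N·m.
J = πd⁴/32 = π(0.124)⁴/32 = 2.321×10^-5 m⁴.
θ = T·L/(G·J) = 34520 × 1.64 / (78.9×10⁹ × 2.321×10^-5) = 0.03091 rad.

1.77°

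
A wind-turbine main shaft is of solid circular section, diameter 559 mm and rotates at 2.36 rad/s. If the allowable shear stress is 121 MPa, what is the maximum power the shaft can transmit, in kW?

9790 kW

J = πd⁴/32 = π(0.559)⁴/32 = 9.586×10^-3 m⁴.
T_max = τ_allow·J/r = 1.21×10^8 × 9.586×10^-3 / 0.280 = 4.150e6 N·m.
ω = 2.36 rad/s, so P_max = T_max·ω = 9.794×10^6 W.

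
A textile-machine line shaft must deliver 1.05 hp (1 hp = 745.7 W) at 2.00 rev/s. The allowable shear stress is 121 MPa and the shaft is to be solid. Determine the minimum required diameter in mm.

ω = 2π·2.00 = 12.57 rad/s, so T = P/ω = 1.05×745.7 / 12.57 = 62.31 N·m.
For a solid shaft τ_max = 16T/(πd³), so d = (16T/(π τ_allow))^(1/3) = (16·62.31/(π·1.21×10^8))^(1/3) = 0.01379 m.

13.8 mm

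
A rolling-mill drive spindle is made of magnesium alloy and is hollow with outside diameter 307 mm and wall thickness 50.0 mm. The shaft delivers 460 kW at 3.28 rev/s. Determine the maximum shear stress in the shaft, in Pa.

4.95e6 Pa

ω = 2π·3.28 = 20.61 rad/s, so T = P/ω = 460×10³ / 20.61 = 22320 N·m.
J = π(d_o⁴ − d_i⁴)/32 = π(0.307⁴ − 0.207⁴)/32 = 6.918×10^-4 m⁴.
τ_max = T·r/J = 22320 × 0.153 / 6.918×10^-4 = 4.952×10^6 Pa.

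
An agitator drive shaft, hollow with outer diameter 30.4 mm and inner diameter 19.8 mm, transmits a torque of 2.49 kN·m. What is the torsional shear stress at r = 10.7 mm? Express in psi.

J = π(d_o⁴ − d_i⁴)/32 = π(0.0304⁴ − 0.0198⁴)/32 = 6.876×10^-8 m⁴.
Shear stress varies linearly with radius: τ = T·r/J = 2490 × 0.0107 / 6.876×10^-8 = 3.875×10^8 Pa.

56200 psi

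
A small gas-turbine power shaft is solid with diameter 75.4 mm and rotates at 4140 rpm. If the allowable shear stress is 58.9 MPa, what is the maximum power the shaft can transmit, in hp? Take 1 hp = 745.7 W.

J = πd⁴/32 = π(0.0754)⁴/32 = 3.173×10^-6 m⁴.
T_max = τ_allow·J/r = 5.89×10^7 × 3.173×10^-6 / 0.0377 = 4957 N·m.
ω = 2π·4140/60 = 433.5 rad/s, so P_max = T_max·ω = 2.149×10^6 W.

2880 hp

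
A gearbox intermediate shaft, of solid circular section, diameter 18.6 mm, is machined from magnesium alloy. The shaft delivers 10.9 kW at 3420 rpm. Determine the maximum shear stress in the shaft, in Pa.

2.41e7 Pa

ω = 2π·3420/60 = 358.1 rad/s, so T = P/ω = 10.9×10³ / 358.1 = 30.43 N·m.
J = πd⁴/32 = π(0.0186)⁴/32 = 1.175×10^-8 m⁴.
τ_max = T·r/J = 30.43 × 0.00930 / 1.175×10^-8 = 2.409×10^7 Pa.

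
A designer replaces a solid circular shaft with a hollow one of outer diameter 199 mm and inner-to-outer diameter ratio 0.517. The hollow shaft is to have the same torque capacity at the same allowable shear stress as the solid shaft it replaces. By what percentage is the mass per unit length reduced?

Equal τ_max and T ⇒ the solid shaft needs d_s³ = d_o³(1−k⁴), so d_s = 199·(1−0.517⁴)^(1/3) = 194.1 mm.
Area ratio A_h/A_s = d_o²(1−k²)/d_s² = (1−k²)/(1−k⁴)^(2/3) = 0.7698.
Mass saving = 1 − 0.7698 = 23.0 %.

23.0 %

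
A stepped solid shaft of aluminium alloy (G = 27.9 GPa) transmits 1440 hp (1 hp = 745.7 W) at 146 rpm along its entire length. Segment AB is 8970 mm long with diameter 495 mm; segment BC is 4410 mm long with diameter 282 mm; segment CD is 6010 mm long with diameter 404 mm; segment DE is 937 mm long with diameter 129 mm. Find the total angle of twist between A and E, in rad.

0.114 rad

ω = 2π·146/60 = 15.29 rad/s, so T = P/ω = 1440×745.7 / 15.29 = 70230 N·m.
J_AB = π(0.495)⁴/32 = 5.89×10^-3 m⁴; J_BC = π(0.282)⁴/32 = 6.21×10^-4 m⁴; J_CD = π(0.404)⁴/32 = 2.62×10^-3 m⁴; J_DE = π(0.129)⁴/32 = 2.72×10^-5 m⁴.
θ = (T/G)·Σ L_i/J_i = (70230/27.9×10⁹)·(8.97/5.89×10^-3 + 4.41/6.21×10^-4 + 6.01/2.62×10^-3 + 0.937/2.72×10^-5) = 0.1143 rad.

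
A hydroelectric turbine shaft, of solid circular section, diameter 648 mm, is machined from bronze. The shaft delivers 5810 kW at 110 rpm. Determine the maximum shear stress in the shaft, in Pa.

ω = 2π·110/60 = 11.52 rad/s, so T = P/ω = 5810×10³ / 11.52 = 504400 N·m.
J = πd⁴/32 = π(0.648)⁴/32 = 0.01731 m⁴.
τ_max = T·r/J = 504400 × 0.324 / 0.01731 = 9.441×10^6 Pa.

9.44e6 Pa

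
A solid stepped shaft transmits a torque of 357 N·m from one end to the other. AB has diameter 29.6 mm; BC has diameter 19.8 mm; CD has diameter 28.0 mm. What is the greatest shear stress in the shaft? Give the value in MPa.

234 MPa

Under the same torque, τ_max = 16T/(πd³) is largest where d is smallest — segment BC (d = 19.8 mm).
τ_max = 16·357.0/(π·(0.0198)³) = 2.342×10^8 Pa.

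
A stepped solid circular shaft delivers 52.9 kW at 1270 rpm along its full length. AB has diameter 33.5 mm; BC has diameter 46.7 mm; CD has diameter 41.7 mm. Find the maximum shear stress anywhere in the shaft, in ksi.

7.82 ksi

ω = 2π·1270/60 = 133.0 rad/s, so T = P/ω = 52.9×10³ / 133.0 = 397.8 N·m.
Under the same torque, τ_max = 16T/(πd³) is largest where d is smallest — segment AB (d = 33.5 mm).
τ_max = 16·397.8/(π·(0.0335)³) = 5.388×10^7 Pa.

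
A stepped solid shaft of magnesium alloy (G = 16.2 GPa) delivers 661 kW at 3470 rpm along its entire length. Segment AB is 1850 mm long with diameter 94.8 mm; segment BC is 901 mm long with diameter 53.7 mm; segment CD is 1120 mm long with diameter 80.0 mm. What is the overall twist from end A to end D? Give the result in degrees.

10.4°

ω = 2π·3470/60 = 363.4 rad/s, so T = P/ω = 661×10³ / 363.4 = 1819 N·m.
J_AB = π(0.0948)⁴/32 = 7.93×10^-6 m⁴; J_BC = π(0.0537)⁴/32 = 8.16×10^-7 m⁴; J_CD = π(0.0800)⁴/32 = 4.02×10^-6 m⁴.
θ = (T/G)·Σ L_i/J_i = (1819/16.2×10⁹)·(1.85/7.93×10^-6 + 0.901/8.16×10^-7 + 1.12/4.02×10^-6) = 0.1814 rad.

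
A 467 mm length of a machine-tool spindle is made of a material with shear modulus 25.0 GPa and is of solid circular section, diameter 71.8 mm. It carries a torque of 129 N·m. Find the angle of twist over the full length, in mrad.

0.924 mrad

J = πd⁴/32 = π(0.0718)⁴/32 = 2.609×10^-6 m⁴.
θ = T·L/(G·J) = 129.0 × 0.467 / (25.0×10⁹ × 2.609×10^-6) = 9.236×10^-4 rad.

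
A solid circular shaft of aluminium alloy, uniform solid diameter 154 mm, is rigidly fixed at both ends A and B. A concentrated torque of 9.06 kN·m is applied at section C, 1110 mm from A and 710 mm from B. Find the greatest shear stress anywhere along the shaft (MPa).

With uniform GJ and both ends fixed, compatibility θ_AC = θ_CB gives T_A·a = T_B·b, together with T_A + T_B = T₀.
T_A = T₀·b/(a+b) = 9060·710/1820 = 3534 N·m; T_B = 5526 N·m.
τ in each portion: τ_AC = 4.93×10^6 Pa, τ_CB = 7.71×10^6 Pa; maximum is in CB.
τ_max = T_CB·r/J = 5526·0.0770/5.52×10^-5 = 7.705×10^6 Pa.

7.71 MPa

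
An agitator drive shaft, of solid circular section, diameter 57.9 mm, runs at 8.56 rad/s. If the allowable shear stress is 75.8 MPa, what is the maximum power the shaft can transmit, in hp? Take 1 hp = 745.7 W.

33.2 hp

J = πd⁴/32 = π(0.0579)⁴/32 = 1.103×10^-6 m⁴.
T_max = τ_allow·J/r = 7.58×10^7 × 1.103×10^-6 / 0.0290 = 2889 N·m.
ω = 8.56 rad/s, so P_max = T_max·ω = 2.473×10^4 W.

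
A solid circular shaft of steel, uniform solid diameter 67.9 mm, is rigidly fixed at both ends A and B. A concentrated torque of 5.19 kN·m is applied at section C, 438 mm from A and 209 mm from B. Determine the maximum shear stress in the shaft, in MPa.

With uniform GJ and both ends fixed, compatibility θ_AC = θ_CB gives T_A·a = T_B·b, together with T_A + T_B = T₀.
T_A = T₀·b/(a+b) = 5190·209/647.0 = 1677 N·m; T_B = 3513 N·m.
τ in each portion: τ_AC = 2.73×10^7 Pa, τ_CB = 5.72×10^7 Pa; maximum is in CB.
τ_max = T_CB·r/J = 3513·0.0340/2.09×10^-6 = 5.716×10^7 Pa.

57.2 MPa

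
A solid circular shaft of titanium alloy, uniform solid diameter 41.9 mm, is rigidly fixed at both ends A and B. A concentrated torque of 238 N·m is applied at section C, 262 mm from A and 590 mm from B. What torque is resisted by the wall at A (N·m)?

With uniform GJ and both ends fixed, compatibility θ_AC = θ_CB gives T_A·a = T_B·b, together with T_A + T_B = T₀.
T_A = T₀·b/(a+b) = 238.0·590/852.0 = 164.8 N·m; T_B = 73.19 N·m.

165 N·m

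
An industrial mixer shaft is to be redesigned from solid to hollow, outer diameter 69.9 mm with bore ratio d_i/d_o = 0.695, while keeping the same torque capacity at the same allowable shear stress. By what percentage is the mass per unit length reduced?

Equal τ_max and T ⇒ the solid shaft needs d_s³ = d_o³(1−k⁴), so d_s = 69.9·(1−0.695⁴)^(1/3) = 63.98 mm.
Area ratio A_h/A_s = d_o²(1−k²)/d_s² = (1−k²)/(1−k⁴)^(2/3) = 0.6172.
Mass saving = 1 − 0.6172 = 38.3 %.

38.3 %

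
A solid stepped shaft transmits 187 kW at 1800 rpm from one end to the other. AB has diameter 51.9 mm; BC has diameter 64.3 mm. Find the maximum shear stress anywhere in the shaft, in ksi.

5.24 ksi

ω = 2π·1800/60 = 188.5 rad/s, so T = P/ω = 187×10³ / 188.5 = 992.1 N·m.
Under the same torque, τ_max = 16T/(πd³) is largest where d is smallest — segment AB (d = 51.9 mm).
τ_max = 16·992.1/(π·(0.0519)³) = 3.614×10^7 Pa.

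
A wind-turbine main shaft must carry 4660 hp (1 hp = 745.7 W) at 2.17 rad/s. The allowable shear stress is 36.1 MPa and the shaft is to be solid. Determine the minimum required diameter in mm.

ω = 2.17 rad/s, so T = P/ω = 4660×745.7 / 2.170 = 1.601e6 N·m.
For a solid shaft τ_max = 16T/(πd³), so d = (16T/(π τ_allow))^(1/3) = (16·1.601e6/(π·3.61×10^7))^(1/3) = 0.6090 m.

609 mm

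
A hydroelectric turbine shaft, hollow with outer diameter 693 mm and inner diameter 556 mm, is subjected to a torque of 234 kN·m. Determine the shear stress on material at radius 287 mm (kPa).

J = π(d_o⁴ − d_i⁴)/32 = π(0.693⁴ − 0.556⁴)/32 = 0.01326 m⁴.
Shear stress varies linearly with radius: τ = T·r/J = 234000 × 0.287 / 0.01326 = 5.064×10^6 Pa.

5060 kPa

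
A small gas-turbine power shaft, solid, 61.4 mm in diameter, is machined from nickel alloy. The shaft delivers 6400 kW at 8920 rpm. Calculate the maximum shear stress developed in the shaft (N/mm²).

151 N/mm²

ω = 2π·8920/60 = 934.1 rad/s, so T = P/ω = 6400×10³ / 934.1 = 6852 N·m.
J = πd⁴/32 = π(0.0614)⁴/32 = 1.395×10^-6 m⁴.
τ_max = T·r/J = 6852 × 0.0307 / 1.395×10^-6 = 1.507×10^8 Pa.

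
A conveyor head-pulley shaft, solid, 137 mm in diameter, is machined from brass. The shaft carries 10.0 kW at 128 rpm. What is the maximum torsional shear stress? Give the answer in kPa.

ω = 2π·128/60 = 13.40 rad/s, so T = P/ω = 10.0×10³ / 13.40 = 746.0 N·m.
J = πd⁴/32 = π(0.137)⁴/32 = 3.458×10^-5 m⁴.
τ_max = T·r/J = 746.0 × 0.0685 / 3.458×10^-5 = 1.478×10^6 Pa.

1480 kPa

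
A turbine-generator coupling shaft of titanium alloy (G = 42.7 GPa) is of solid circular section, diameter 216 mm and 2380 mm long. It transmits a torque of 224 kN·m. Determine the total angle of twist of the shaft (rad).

J = πd⁴/32 = π(0.216)⁴/32 = 2.137×10^-4 m⁴.
θ = T·L/(G·J) = 224000 × 2.38 / (42.7×10⁹ × 2.137×10^-4) = 0.05842 rad.

0.0584 rad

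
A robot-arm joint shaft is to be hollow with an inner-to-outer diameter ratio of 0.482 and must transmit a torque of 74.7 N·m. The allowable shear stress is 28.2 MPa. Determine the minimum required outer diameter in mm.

For a hollow shaft with d_i/d_o = 0.482: τ_max = 16T/(π d_o³ (1−k⁴)), so d_o = [16T/(π τ_allow (1−k⁴))]^(1/3) = [16·74.70/(π·2.82×10^7·0.9460)]^(1/3) = 0.02425 m.

24.3 mm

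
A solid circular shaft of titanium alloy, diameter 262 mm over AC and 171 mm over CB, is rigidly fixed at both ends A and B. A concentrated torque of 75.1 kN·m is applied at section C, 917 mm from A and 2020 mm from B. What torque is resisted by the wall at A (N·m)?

69400 N·m

Compatibility: T_A·a/J_AC = T_B·b/J_CB with T_A + T_B = T₀.
J_AC = 4.63×10^-4 m⁴, J_CB = 8.39×10^-5 m⁴, so T_A = T₀·(J_AC/a)/((J_AC/a)+(J_CB/b)) = 69380 N·m, T_B = 5716 N·m.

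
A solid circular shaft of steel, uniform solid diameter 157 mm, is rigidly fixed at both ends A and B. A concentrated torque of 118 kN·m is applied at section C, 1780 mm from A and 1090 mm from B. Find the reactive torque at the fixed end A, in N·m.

44800 N·m

With uniform GJ and both ends fixed, compatibility θ_AC = θ_CB gives T_A·a = T_B·b, together with T_A + T_B = T₀.
T_A = T₀·b/(a+b) = 118000·1090/2870 = 44820 N·m; T_B = 73180 N·m.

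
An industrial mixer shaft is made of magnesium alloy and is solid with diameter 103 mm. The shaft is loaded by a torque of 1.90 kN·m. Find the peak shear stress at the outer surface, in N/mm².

J = πd⁴/32 = π(0.103)⁴/32 = 1.105×10^-5 m⁴.
τ_max = T·r/J = 1900 × 0.0515 / 1.105×10^-5 = 8.855×10^6 Pa.

8.86 N/mm²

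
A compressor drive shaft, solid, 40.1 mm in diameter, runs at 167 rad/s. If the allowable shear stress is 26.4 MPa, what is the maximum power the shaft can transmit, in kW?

J = πd⁴/32 = π(0.0401)⁴/32 = 2.539×10^-7 m⁴.
T_max = τ_allow·J/r = 2.64×10^7 × 2.539×10^-7 / 0.0201 = 334.2 N·m.
ω = 167 rad/s, so P_max = T_max·ω = 5.582×10^4 W.

55.8 kW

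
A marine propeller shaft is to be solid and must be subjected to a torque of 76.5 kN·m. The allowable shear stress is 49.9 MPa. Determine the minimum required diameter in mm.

For a solid shaft τ_max = 16T/(πd³), so d = (16T/(π τ_allow))^(1/3) = (16·76500/(π·4.99×10^7))^(1/3) = 0.1984 m.

198 mm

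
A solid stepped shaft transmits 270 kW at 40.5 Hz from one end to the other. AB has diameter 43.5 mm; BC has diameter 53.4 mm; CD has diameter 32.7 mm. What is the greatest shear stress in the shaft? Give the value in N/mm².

ω = 2π·40.5 = 254.5 rad/s, so T = P/ω = 270×10³ / 254.5 = 1061 N·m.
Under the same torque, τ_max = 16T/(πd³) is largest where d is smallest — segment CD (d = 32.7 mm).
τ_max = 16·1061/(π·(0.0327)³) = 1.545×10^8 Pa.

155 N/mm²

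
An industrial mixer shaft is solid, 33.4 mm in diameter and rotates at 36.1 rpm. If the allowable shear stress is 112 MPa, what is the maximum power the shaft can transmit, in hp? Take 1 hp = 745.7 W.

J = πd⁴/32 = π(0.0334)⁴/32 = 1.222×10^-7 m⁴.
T_max = τ_allow·J/r = 1.12×10^8 × 1.222×10^-7 / 0.0167 = 819.4 N·m.
ω = 2π·36.1/60 = 3.780 rad/s, so P_max = T_max·ω = 3098 W.

4.15 hp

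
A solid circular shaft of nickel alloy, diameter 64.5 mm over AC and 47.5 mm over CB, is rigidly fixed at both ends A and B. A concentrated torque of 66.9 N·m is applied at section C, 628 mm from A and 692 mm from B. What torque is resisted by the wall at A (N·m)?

52.8 N·m

Compatibility: T_A·a/J_AC = T_B·b/J_CB with T_A + T_B = T₀.
J_AC = 1.70×10^-6 m⁴, J_CB = 5.00×10^-7 m⁴, so T_A = T₀·(J_AC/a)/((J_AC/a)+(J_CB/b)) = 52.81 N·m, T_B = 14.09 N·m.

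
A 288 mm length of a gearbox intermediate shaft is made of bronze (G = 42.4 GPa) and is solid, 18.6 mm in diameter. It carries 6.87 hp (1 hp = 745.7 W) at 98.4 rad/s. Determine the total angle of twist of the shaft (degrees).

ω = 98.4 rad/s, so T = P/ω = 6.87×745.7 / 98.40 = 52.06 N·m.
J = πd⁴/32 = π(0.0186)⁴/32 = 1.175×10^-8 m⁴.
θ = T·L/(G·J) = 52.06 × 0.288 / (42.4×10⁹ × 1.175×10^-8) = 0.03010 rad.

1.72°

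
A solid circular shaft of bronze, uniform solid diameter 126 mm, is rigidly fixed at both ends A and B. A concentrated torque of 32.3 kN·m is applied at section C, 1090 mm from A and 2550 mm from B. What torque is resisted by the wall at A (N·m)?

With uniform GJ and both ends fixed, compatibility θ_AC = θ_CB gives T_A·a = T_B·b, together with T_A + T_B = T₀.
T_A = T₀·b/(a+b) = 32300·2550/3640 = 22630 N·m; T_B = 9672 N·m.

22600 N·m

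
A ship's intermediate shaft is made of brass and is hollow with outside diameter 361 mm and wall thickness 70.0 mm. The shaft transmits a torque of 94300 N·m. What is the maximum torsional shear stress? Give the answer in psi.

J = π(d_o⁴ − d_i⁴)/32 = π(0.361⁴ − 0.221⁴)/32 = 1.433×10^-3 m⁴.
τ_max = T·r/J = 94300 × 0.180 / 1.433×10^-3 = 1.188×10^7 Pa.

1720 psi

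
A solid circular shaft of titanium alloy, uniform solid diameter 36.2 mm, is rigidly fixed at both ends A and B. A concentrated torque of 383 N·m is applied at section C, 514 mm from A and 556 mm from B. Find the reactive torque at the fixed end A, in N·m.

199 N·m

With uniform GJ and both ends fixed, compatibility θ_AC = θ_CB gives T_A·a = T_B·b, together with T_A + T_B = T₀.
T_A = T₀·b/(a+b) = 383.0·556/1070 = 199.0 N·m; T_B = 184.0 N·m.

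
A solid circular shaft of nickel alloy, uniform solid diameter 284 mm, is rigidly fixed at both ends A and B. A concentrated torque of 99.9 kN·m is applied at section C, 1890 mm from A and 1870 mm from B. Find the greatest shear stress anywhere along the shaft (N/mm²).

11.2 N/mm²

With uniform GJ and both ends fixed, compatibility θ_AC = θ_CB gives T_A·a = T_B·b, together with T_A + T_B = T₀.
T_A = T₀·b/(a+b) = 99900·1870/3760 = 49680 N·m; T_B = 50220 N·m.
τ in each portion: τ_AC = 1.10×10^7 Pa, τ_CB = 1.12×10^7 Pa; maximum is in CB.
τ_max = T_CB·r/J = 50220·0.142/6.39×10^-4 = 1.116×10^7 Pa.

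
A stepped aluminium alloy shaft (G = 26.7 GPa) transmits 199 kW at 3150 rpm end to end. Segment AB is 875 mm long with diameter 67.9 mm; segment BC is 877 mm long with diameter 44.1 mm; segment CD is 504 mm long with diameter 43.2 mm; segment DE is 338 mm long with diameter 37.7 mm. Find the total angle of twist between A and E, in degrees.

ω = 2π·3150/60 = 329.9 rad/s, so T = P/ω = 199×10³ / 329.9 = 603.3 N·m.
J_AB = π(0.0679)⁴/32 = 2.09×10^-6 m⁴; J_BC = π(0.0441)⁴/32 = 3.71×10^-7 m⁴; J_CD = π(0.0432)⁴/32 = 3.42×10^-7 m⁴; J_DE = π(0.0377)⁴/32 = 1.98×10^-7 m⁴.
θ = (T/G)·Σ L_i/J_i = (603.3/26.7×10⁹)·(0.875/2.09×10^-6 + 0.877/3.71×10^-7 + 0.504/3.42×10^-7 + 0.338/1.98×10^-7) = 0.1347 rad.

7.71°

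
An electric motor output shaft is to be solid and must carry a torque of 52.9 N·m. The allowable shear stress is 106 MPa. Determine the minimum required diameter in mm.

For a solid shaft τ_max = 16T/(πd³), so d = (16T/(π τ_allow))^(1/3) = (16·52.90/(π·1.06×10^8))^(1/3) = 0.01365 m.

13.6 mm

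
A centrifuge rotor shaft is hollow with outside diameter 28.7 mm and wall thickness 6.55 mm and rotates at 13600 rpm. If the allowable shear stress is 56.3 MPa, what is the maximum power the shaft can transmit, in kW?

340 kW

J = π(d_o⁴ − d_i⁴)/32 = π(0.0287⁴ − 0.0156⁴)/32 = 6.079×10^-8 m⁴.
T_max = τ_allow·J/r = 5.63×10^7 × 6.079×10^-8 / 0.0143 = 238.5 N·m.
ω = 2π·13600/60 = 1424 rad/s, so P_max = T_max·ω = 3.397×10^5 W.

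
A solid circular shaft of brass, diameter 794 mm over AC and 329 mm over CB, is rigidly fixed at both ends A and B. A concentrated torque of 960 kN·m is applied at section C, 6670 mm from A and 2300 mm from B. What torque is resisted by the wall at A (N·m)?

884000 N·m

Compatibility: T_A·a/J_AC = T_B·b/J_CB with T_A + T_B = T₀.
J_AC = 0.0390 m⁴, J_CB = 1.15×10^-3 m⁴, so T_A = T₀·(J_AC/a)/((J_AC/a)+(J_CB/b)) = 884400 N·m, T_B = 75600 N·m.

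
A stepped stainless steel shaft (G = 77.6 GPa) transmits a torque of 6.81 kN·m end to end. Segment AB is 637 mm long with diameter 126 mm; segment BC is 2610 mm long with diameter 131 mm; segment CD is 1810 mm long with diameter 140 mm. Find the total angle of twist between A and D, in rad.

J_AB = π(0.126)⁴/32 = 2.47×10^-5 m⁴; J_BC = π(0.131)⁴/32 = 2.89×10^-5 m⁴; J_CD = π(0.140)⁴/32 = 3.77×10^-5 m⁴.
θ = (T/G)·Σ L_i/J_i = (6810/77.6×10⁹)·(0.637/2.47×10^-5 + 2.61/2.89×10^-5 + 1.81/3.77×10^-5) = 0.01439 rad.

0.0144 rad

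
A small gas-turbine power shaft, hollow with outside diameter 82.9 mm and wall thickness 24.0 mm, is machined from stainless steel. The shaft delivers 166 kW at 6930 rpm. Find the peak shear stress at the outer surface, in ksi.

ω = 2π·6930/60 = 725.7 rad/s, so T = P/ω = 166×10³ / 725.7 = 228.7 N·m.
J = π(d_o⁴ − d_i⁴)/32 = π(0.0829⁴ − 0.0349⁴)/32 = 4.491×10^-6 m⁴.
τ_max = T·r/J = 228.7 × 0.0415 / 4.491×10^-6 = 2.111×10^6 Pa.

0.306 ksi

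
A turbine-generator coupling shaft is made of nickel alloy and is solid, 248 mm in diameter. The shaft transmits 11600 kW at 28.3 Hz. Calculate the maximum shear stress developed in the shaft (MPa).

21.8 MPa

ω = 2π·28.3 = 177.8 rad/s, so T = P/ω = 11600×10³ / 177.8 = 65240 N·m.
J = πd⁴/32 = π(0.248)⁴/32 = 3.714×10^-4 m⁴.
τ_max = T·r/J = 65240 × 0.124 / 3.714×10^-4 = 2.178×10^7 Pa.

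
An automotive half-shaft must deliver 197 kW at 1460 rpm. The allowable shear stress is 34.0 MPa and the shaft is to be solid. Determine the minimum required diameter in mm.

ω = 2π·1460/60 = 152.9 rad/s, so T = P/ω = 197×10³ / 152.9 = 1289 N·m.
For a solid shaft τ_max = 16T/(πd³), so d = (16T/(π τ_allow))^(1/3) = (16·1289/(π·3.40×10^7))^(1/3) = 0.05779 m.

57.8 mm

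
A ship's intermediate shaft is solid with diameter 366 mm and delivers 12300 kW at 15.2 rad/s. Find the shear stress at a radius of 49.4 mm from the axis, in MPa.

22.7 MPa

ω = 15.2 rad/s, so T = P/ω = 12300×10³ / 15.20 = 809200 N·m.
J = πd⁴/32 = π(0.366)⁴/32 = 1.762×10^-3 m⁴.
Shear stress varies linearly with radius: τ = T·r/J = 809200 × 0.0494 / 1.762×10^-3 = 2.269×10^7 Pa.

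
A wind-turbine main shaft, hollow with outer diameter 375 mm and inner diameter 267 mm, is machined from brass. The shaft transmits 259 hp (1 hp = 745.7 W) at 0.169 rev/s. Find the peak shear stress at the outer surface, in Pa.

ω = 2π·0.169 = 1.062 rad/s, so T = P/ω = 259×745.7 / 1.062 = 181900 N·m.
J = π(d_o⁴ − d_i⁴)/32 = π(0.375⁴ − 0.267⁴)/32 = 1.443×10^-3 m⁴.
τ_max = T·r/J = 181900 × 0.188 / 1.443×10^-3 = 2.364×10^7 Pa.

2.36e7 Pa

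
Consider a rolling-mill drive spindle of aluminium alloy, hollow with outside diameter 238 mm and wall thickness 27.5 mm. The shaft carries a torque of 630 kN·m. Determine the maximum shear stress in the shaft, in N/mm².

J = π(d_o⁴ − d_i⁴)/32 = π(0.238⁴ − 0.183⁴)/32 = 2.049×10^-4 m⁴.
τ_max = T·r/J = 630000 × 0.119 / 2.049×10^-4 = 3.659×10^8 Pa.

366 N/mm²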